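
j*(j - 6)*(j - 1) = j^3 - 7*j^2 + 6*j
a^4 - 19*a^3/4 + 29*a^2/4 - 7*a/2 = a*(a - 2)*(a - 7/4)*(a - 1)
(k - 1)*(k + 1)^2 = k^3 + k^2 - k - 1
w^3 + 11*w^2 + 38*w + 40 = (w + 2)*(w + 4)*(w + 5)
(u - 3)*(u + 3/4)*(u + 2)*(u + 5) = u^4 + 19*u^3/4 - 8*u^2 - 153*u/4 - 45/2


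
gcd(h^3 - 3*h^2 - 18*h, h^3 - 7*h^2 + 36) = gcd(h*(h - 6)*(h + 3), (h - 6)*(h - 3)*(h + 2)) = h - 6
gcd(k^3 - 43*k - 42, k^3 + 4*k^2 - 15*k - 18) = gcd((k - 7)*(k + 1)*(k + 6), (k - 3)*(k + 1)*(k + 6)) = k^2 + 7*k + 6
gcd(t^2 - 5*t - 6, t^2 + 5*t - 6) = 1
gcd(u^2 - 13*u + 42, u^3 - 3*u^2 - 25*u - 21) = u - 7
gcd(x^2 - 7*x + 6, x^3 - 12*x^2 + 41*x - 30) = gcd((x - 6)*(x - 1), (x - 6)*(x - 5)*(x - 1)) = x^2 - 7*x + 6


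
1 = 1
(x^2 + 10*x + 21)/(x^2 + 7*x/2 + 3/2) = 2*(x + 7)/(2*x + 1)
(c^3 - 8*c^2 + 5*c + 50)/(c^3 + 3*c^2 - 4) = (c^2 - 10*c + 25)/(c^2 + c - 2)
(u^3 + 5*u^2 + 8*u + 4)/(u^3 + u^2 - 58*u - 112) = (u^2 + 3*u + 2)/(u^2 - u - 56)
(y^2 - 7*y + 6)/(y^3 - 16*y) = (y^2 - 7*y + 6)/(y*(y^2 - 16))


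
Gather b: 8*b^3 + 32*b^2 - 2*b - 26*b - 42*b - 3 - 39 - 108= 8*b^3 + 32*b^2 - 70*b - 150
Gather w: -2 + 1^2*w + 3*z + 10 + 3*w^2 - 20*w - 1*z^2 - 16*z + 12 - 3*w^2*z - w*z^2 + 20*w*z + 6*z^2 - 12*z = w^2*(3 - 3*z) + w*(-z^2 + 20*z - 19) + 5*z^2 - 25*z + 20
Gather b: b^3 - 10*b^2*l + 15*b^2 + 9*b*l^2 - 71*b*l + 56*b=b^3 + b^2*(15 - 10*l) + b*(9*l^2 - 71*l + 56)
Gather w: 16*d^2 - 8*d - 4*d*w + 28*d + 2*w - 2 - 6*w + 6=16*d^2 + 20*d + w*(-4*d - 4) + 4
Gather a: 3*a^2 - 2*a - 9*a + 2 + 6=3*a^2 - 11*a + 8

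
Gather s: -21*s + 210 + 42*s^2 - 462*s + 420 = 42*s^2 - 483*s + 630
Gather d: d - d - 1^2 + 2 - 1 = 0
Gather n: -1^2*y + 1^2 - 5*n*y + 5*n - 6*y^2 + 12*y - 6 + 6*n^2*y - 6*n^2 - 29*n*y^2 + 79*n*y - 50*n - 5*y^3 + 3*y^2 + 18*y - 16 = n^2*(6*y - 6) + n*(-29*y^2 + 74*y - 45) - 5*y^3 - 3*y^2 + 29*y - 21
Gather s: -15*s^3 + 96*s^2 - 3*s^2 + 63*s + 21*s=-15*s^3 + 93*s^2 + 84*s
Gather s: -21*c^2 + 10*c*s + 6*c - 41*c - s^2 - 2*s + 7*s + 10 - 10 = -21*c^2 - 35*c - s^2 + s*(10*c + 5)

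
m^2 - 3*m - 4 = (m - 4)*(m + 1)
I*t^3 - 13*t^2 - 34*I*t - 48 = (t + 6*I)*(t + 8*I)*(I*t + 1)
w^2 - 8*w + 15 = (w - 5)*(w - 3)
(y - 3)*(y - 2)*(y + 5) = y^3 - 19*y + 30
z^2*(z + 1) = z^3 + z^2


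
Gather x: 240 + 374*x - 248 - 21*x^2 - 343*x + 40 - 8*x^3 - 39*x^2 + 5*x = -8*x^3 - 60*x^2 + 36*x + 32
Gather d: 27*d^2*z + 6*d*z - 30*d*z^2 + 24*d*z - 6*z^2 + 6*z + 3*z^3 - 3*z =27*d^2*z + d*(-30*z^2 + 30*z) + 3*z^3 - 6*z^2 + 3*z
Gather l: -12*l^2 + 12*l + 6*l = -12*l^2 + 18*l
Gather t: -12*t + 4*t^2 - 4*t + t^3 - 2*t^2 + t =t^3 + 2*t^2 - 15*t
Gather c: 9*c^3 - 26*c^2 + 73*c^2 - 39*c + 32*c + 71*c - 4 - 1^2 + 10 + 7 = 9*c^3 + 47*c^2 + 64*c + 12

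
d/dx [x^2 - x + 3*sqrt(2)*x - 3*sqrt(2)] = 2*x - 1 + 3*sqrt(2)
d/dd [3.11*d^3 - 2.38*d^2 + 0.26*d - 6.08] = 9.33*d^2 - 4.76*d + 0.26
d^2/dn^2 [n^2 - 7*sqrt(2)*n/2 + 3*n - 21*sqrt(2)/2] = 2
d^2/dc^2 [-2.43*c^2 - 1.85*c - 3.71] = -4.86000000000000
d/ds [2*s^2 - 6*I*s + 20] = 4*s - 6*I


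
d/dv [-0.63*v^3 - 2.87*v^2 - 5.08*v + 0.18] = -1.89*v^2 - 5.74*v - 5.08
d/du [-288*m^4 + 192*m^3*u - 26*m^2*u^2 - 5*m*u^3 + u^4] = 192*m^3 - 52*m^2*u - 15*m*u^2 + 4*u^3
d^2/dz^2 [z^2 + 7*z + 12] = 2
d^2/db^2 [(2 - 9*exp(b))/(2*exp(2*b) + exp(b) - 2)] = (-36*exp(4*b) + 50*exp(3*b) - 204*exp(2*b) + 16*exp(b) - 32)*exp(b)/(8*exp(6*b) + 12*exp(5*b) - 18*exp(4*b) - 23*exp(3*b) + 18*exp(2*b) + 12*exp(b) - 8)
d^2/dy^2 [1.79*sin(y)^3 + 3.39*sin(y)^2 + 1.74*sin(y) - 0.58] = -3.0825*sin(y) + 4.0275*sin(3*y) + 6.78*cos(2*y)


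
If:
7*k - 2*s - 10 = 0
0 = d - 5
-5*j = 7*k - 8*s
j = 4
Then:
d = 5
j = 4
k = 20/7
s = 5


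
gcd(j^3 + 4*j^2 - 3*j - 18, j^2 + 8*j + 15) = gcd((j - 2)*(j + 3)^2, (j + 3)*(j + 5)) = j + 3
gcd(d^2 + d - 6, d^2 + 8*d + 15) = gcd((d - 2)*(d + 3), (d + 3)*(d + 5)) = d + 3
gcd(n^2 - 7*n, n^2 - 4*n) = n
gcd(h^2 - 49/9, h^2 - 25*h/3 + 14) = h - 7/3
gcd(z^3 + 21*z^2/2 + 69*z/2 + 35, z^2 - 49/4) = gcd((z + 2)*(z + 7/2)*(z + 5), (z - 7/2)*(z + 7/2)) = z + 7/2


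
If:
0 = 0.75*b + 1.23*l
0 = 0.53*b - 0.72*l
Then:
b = 0.00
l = 0.00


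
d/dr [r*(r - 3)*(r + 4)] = 3*r^2 + 2*r - 12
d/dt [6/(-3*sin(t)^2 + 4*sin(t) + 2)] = 12*(3*sin(t) - 2)*cos(t)/(-3*sin(t)^2 + 4*sin(t) + 2)^2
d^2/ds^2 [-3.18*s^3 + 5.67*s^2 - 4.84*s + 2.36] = 11.34 - 19.08*s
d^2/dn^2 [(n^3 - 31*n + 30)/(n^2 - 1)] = -60/(n^3 + 3*n^2 + 3*n + 1)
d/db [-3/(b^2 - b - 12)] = 3*(2*b - 1)/(-b^2 + b + 12)^2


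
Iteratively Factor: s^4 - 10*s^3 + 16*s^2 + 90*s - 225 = (s - 5)*(s^3 - 5*s^2 - 9*s + 45) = (s - 5)*(s + 3)*(s^2 - 8*s + 15) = (s - 5)*(s - 3)*(s + 3)*(s - 5)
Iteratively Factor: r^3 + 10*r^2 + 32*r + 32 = (r + 4)*(r^2 + 6*r + 8) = (r + 4)^2*(r + 2)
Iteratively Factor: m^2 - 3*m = (m - 3)*(m)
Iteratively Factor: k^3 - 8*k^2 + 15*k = (k - 5)*(k^2 - 3*k) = (k - 5)*(k - 3)*(k)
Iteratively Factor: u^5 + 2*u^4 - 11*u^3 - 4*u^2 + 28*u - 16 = (u - 1)*(u^4 + 3*u^3 - 8*u^2 - 12*u + 16) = (u - 2)*(u - 1)*(u^3 + 5*u^2 + 2*u - 8) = (u - 2)*(u - 1)^2*(u^2 + 6*u + 8) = (u - 2)*(u - 1)^2*(u + 4)*(u + 2)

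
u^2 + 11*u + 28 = (u + 4)*(u + 7)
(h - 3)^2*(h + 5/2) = h^3 - 7*h^2/2 - 6*h + 45/2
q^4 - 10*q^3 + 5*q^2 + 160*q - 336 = (q - 7)*(q - 4)*(q - 3)*(q + 4)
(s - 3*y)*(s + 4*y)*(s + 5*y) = s^3 + 6*s^2*y - 7*s*y^2 - 60*y^3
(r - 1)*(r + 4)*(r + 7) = r^3 + 10*r^2 + 17*r - 28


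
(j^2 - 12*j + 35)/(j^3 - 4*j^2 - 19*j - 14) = (j - 5)/(j^2 + 3*j + 2)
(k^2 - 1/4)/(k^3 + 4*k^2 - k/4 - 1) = 1/(k + 4)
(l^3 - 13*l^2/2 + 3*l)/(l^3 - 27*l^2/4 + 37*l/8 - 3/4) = 4*l/(4*l - 1)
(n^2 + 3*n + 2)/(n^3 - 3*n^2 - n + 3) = (n + 2)/(n^2 - 4*n + 3)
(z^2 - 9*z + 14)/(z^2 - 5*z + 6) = (z - 7)/(z - 3)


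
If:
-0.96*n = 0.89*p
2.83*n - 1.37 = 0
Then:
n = 0.48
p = -0.52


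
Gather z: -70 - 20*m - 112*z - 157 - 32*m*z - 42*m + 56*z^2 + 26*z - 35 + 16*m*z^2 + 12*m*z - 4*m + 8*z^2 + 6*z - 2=-66*m + z^2*(16*m + 64) + z*(-20*m - 80) - 264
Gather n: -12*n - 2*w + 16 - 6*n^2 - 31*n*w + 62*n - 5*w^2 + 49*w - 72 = -6*n^2 + n*(50 - 31*w) - 5*w^2 + 47*w - 56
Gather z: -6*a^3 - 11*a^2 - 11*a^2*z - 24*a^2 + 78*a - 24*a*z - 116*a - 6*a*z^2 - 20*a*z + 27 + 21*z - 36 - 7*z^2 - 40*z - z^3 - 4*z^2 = -6*a^3 - 35*a^2 - 38*a - z^3 + z^2*(-6*a - 11) + z*(-11*a^2 - 44*a - 19) - 9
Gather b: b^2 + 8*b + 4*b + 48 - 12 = b^2 + 12*b + 36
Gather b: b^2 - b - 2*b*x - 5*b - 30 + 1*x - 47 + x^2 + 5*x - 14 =b^2 + b*(-2*x - 6) + x^2 + 6*x - 91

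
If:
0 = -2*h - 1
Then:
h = -1/2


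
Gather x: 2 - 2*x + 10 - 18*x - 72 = -20*x - 60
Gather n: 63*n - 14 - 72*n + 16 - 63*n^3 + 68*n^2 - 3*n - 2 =-63*n^3 + 68*n^2 - 12*n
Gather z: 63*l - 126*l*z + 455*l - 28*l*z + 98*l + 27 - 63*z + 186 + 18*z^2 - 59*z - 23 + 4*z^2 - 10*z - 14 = 616*l + 22*z^2 + z*(-154*l - 132) + 176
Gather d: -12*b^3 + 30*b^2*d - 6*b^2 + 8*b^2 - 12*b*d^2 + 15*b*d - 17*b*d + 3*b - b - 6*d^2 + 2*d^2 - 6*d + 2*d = -12*b^3 + 2*b^2 + 2*b + d^2*(-12*b - 4) + d*(30*b^2 - 2*b - 4)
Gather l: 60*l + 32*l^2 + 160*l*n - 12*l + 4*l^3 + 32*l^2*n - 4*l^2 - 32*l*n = 4*l^3 + l^2*(32*n + 28) + l*(128*n + 48)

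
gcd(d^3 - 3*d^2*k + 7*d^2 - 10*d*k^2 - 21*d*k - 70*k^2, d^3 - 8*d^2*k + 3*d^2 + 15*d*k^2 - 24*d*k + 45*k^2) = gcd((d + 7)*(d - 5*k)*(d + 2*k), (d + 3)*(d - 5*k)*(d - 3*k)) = d - 5*k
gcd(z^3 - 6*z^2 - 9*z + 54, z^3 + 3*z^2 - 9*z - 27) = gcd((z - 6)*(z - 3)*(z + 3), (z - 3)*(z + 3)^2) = z^2 - 9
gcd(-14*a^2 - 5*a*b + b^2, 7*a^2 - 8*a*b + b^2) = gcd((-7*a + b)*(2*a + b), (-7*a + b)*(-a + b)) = 7*a - b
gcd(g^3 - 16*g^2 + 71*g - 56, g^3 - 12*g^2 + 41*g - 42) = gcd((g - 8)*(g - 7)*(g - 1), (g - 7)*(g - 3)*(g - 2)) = g - 7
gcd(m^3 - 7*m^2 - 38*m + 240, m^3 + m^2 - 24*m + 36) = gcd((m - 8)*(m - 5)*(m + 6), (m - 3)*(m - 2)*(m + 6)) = m + 6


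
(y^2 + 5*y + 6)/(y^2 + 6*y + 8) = (y + 3)/(y + 4)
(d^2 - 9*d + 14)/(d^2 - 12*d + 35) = (d - 2)/(d - 5)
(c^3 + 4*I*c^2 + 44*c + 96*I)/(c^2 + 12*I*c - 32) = (c^2 - 4*I*c + 12)/(c + 4*I)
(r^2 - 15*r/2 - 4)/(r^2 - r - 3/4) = 2*(r - 8)/(2*r - 3)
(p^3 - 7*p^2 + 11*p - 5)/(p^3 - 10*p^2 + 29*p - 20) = (p - 1)/(p - 4)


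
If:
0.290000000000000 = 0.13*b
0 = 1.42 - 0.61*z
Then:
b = 2.23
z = 2.33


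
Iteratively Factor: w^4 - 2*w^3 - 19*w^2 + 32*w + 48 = (w - 3)*(w^3 + w^2 - 16*w - 16) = (w - 3)*(w + 1)*(w^2 - 16) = (w - 4)*(w - 3)*(w + 1)*(w + 4)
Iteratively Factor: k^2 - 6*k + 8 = (k - 2)*(k - 4)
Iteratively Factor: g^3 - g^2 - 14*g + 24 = (g - 2)*(g^2 + g - 12) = (g - 3)*(g - 2)*(g + 4)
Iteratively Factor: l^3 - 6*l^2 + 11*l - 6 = (l - 1)*(l^2 - 5*l + 6) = (l - 3)*(l - 1)*(l - 2)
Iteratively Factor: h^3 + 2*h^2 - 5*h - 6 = (h + 1)*(h^2 + h - 6) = (h - 2)*(h + 1)*(h + 3)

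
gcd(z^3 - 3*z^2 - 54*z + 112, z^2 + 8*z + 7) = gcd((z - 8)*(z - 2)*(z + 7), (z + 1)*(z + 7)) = z + 7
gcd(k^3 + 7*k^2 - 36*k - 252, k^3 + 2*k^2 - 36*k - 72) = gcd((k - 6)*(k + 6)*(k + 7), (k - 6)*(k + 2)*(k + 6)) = k^2 - 36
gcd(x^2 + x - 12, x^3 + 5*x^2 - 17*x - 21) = x - 3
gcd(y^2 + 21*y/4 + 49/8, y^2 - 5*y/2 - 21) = y + 7/2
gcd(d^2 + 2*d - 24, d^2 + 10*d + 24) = d + 6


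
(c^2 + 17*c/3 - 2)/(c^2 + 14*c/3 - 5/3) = (c + 6)/(c + 5)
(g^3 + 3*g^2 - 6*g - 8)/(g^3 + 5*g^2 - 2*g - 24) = (g + 1)/(g + 3)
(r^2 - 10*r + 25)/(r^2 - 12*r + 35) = (r - 5)/(r - 7)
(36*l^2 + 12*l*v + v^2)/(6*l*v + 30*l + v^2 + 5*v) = (6*l + v)/(v + 5)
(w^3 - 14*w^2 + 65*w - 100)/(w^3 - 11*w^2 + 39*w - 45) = (w^2 - 9*w + 20)/(w^2 - 6*w + 9)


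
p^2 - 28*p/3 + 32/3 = (p - 8)*(p - 4/3)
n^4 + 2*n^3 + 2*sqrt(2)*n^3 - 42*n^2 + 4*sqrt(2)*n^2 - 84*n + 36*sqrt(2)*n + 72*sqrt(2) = (n + 2)*(n - 3*sqrt(2))*(n - sqrt(2))*(n + 6*sqrt(2))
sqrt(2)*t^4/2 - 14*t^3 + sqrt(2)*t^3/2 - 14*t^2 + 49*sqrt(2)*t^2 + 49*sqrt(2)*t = t*(t - 7*sqrt(2))^2*(sqrt(2)*t/2 + sqrt(2)/2)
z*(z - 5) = z^2 - 5*z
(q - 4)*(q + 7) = q^2 + 3*q - 28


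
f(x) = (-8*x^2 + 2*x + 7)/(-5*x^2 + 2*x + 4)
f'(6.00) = -0.00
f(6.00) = 1.64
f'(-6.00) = -0.00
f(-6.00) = 1.56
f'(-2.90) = -0.04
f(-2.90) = 1.51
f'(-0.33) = -1.10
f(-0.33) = 1.96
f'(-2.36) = -0.07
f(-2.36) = 1.48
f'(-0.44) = -2.12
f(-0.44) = 2.12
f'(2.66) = -0.05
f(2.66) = 1.70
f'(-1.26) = -0.55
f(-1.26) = 1.27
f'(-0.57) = -7.45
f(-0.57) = 2.64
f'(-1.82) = -0.14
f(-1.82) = 1.43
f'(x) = (2 - 16*x)/(-5*x^2 + 2*x + 4) + (10*x - 2)*(-8*x^2 + 2*x + 7)/(-5*x^2 + 2*x + 4)^2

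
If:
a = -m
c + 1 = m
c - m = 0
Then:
No Solution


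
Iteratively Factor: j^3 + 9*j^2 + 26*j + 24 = (j + 2)*(j^2 + 7*j + 12) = (j + 2)*(j + 4)*(j + 3)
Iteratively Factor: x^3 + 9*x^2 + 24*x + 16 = (x + 1)*(x^2 + 8*x + 16) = (x + 1)*(x + 4)*(x + 4)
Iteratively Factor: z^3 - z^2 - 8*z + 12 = (z - 2)*(z^2 + z - 6) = (z - 2)*(z + 3)*(z - 2)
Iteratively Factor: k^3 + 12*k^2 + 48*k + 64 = (k + 4)*(k^2 + 8*k + 16) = (k + 4)^2*(k + 4)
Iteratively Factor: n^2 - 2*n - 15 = (n + 3)*(n - 5)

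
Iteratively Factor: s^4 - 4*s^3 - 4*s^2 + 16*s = (s)*(s^3 - 4*s^2 - 4*s + 16) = s*(s + 2)*(s^2 - 6*s + 8) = s*(s - 4)*(s + 2)*(s - 2)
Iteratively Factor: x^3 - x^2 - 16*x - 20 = (x + 2)*(x^2 - 3*x - 10) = (x + 2)^2*(x - 5)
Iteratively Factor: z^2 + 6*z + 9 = (z + 3)*(z + 3)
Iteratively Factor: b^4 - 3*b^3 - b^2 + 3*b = (b - 1)*(b^3 - 2*b^2 - 3*b) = (b - 3)*(b - 1)*(b^2 + b) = b*(b - 3)*(b - 1)*(b + 1)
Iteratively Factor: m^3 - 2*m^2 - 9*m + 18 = (m - 3)*(m^2 + m - 6) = (m - 3)*(m + 3)*(m - 2)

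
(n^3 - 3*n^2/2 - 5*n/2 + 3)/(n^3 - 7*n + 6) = (n + 3/2)/(n + 3)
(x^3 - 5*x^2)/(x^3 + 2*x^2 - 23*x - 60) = x^2/(x^2 + 7*x + 12)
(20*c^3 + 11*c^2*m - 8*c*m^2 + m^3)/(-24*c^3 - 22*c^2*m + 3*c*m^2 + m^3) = (-5*c + m)/(6*c + m)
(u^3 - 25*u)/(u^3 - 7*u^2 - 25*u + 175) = u/(u - 7)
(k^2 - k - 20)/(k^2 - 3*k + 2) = (k^2 - k - 20)/(k^2 - 3*k + 2)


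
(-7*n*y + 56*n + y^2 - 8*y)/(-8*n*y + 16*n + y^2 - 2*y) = (7*n*y - 56*n - y^2 + 8*y)/(8*n*y - 16*n - y^2 + 2*y)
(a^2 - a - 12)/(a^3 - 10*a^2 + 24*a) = (a + 3)/(a*(a - 6))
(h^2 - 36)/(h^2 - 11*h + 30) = (h + 6)/(h - 5)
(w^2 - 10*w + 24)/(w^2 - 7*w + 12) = (w - 6)/(w - 3)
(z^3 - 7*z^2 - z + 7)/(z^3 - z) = (z - 7)/z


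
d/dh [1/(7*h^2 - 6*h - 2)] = 2*(3 - 7*h)/(-7*h^2 + 6*h + 2)^2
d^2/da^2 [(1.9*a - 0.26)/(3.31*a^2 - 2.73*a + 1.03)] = ((12.0952 - 37.734*a)*(3.31*a^2 - 2.73*a + 1.03) + (1.9*a - 0.26)*(6.62*a - 2.73)*(13.24*a - 5.46))/(3.31*a^2 - 2.73*a + 1.03)^3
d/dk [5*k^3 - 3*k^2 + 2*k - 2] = 15*k^2 - 6*k + 2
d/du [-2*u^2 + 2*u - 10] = 2 - 4*u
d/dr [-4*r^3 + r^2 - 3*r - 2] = -12*r^2 + 2*r - 3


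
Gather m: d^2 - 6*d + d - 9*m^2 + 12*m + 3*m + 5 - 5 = d^2 - 5*d - 9*m^2 + 15*m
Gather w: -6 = -6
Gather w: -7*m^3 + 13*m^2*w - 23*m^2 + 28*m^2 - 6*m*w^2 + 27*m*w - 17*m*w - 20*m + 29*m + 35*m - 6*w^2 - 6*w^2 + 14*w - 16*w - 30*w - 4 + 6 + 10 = -7*m^3 + 5*m^2 + 44*m + w^2*(-6*m - 12) + w*(13*m^2 + 10*m - 32) + 12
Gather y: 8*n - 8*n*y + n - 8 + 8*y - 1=9*n + y*(8 - 8*n) - 9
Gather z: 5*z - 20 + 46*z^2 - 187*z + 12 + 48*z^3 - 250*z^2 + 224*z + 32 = 48*z^3 - 204*z^2 + 42*z + 24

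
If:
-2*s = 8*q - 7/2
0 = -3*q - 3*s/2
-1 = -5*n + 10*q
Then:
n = 39/20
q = 7/8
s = -7/4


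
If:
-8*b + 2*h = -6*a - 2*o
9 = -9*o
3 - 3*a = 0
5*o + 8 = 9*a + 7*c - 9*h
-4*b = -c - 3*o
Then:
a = 1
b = 45/8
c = 51/2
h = 41/2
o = -1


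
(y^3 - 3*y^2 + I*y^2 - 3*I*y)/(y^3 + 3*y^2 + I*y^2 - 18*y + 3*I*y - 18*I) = y/(y + 6)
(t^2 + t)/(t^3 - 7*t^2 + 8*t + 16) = t/(t^2 - 8*t + 16)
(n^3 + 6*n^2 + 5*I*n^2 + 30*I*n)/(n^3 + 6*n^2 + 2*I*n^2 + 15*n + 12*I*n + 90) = n/(n - 3*I)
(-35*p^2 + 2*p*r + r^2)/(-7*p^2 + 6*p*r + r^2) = (5*p - r)/(p - r)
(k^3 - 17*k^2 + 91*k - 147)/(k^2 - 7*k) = k - 10 + 21/k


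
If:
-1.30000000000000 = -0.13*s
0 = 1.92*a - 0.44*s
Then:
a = 2.29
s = 10.00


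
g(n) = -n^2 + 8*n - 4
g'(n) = 8 - 2*n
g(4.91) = 11.17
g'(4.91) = -1.82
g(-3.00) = -37.00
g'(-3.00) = 14.00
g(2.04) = 8.16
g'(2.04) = 3.92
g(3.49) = 11.74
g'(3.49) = 1.02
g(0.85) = 2.08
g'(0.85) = 6.30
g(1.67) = 6.57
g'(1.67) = 4.66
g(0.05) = -3.60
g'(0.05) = 7.90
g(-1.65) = -19.92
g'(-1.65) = 11.30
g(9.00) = -13.00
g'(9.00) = -10.00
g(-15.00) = -349.00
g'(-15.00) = 38.00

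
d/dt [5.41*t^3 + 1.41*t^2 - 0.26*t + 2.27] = 16.23*t^2 + 2.82*t - 0.26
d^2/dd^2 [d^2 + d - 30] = 2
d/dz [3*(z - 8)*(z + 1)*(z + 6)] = 9*z^2 - 6*z - 150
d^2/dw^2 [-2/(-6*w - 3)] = 16/(3*(2*w + 1)^3)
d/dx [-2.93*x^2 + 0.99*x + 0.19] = 0.99 - 5.86*x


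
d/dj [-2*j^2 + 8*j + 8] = 8 - 4*j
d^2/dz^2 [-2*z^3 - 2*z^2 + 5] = -12*z - 4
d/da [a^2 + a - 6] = 2*a + 1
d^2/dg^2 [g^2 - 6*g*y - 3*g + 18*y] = 2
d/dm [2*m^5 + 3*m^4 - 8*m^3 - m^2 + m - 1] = 10*m^4 + 12*m^3 - 24*m^2 - 2*m + 1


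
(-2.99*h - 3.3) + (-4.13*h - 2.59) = -7.12*h - 5.89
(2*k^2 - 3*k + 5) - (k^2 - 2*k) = k^2 - k + 5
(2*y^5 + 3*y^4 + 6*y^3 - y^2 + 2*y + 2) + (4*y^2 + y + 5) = 2*y^5 + 3*y^4 + 6*y^3 + 3*y^2 + 3*y + 7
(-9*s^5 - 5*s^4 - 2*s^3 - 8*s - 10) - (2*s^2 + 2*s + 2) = -9*s^5 - 5*s^4 - 2*s^3 - 2*s^2 - 10*s - 12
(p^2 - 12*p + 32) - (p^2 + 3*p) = 32 - 15*p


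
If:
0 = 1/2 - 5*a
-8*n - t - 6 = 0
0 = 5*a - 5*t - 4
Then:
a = 1/10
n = -53/80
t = -7/10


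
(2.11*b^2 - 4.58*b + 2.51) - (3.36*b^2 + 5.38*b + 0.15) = -1.25*b^2 - 9.96*b + 2.36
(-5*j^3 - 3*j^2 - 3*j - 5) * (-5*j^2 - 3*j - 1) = 25*j^5 + 30*j^4 + 29*j^3 + 37*j^2 + 18*j + 5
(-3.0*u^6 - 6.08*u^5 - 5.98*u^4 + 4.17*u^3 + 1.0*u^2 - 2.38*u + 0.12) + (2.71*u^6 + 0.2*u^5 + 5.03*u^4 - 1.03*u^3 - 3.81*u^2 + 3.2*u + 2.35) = -0.29*u^6 - 5.88*u^5 - 0.95*u^4 + 3.14*u^3 - 2.81*u^2 + 0.82*u + 2.47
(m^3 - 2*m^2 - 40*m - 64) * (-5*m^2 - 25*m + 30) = -5*m^5 - 15*m^4 + 280*m^3 + 1260*m^2 + 400*m - 1920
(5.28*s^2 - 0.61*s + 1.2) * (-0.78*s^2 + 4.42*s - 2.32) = -4.1184*s^4 + 23.8134*s^3 - 15.8818*s^2 + 6.7192*s - 2.784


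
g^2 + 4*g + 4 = (g + 2)^2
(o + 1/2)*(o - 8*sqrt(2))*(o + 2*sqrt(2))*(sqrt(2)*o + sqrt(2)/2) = sqrt(2)*o^4 - 12*o^3 + sqrt(2)*o^3 - 127*sqrt(2)*o^2/4 - 12*o^2 - 32*sqrt(2)*o - 3*o - 8*sqrt(2)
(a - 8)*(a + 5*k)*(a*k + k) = a^3*k + 5*a^2*k^2 - 7*a^2*k - 35*a*k^2 - 8*a*k - 40*k^2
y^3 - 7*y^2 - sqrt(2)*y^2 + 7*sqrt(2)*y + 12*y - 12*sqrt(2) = (y - 4)*(y - 3)*(y - sqrt(2))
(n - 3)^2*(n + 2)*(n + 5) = n^4 + n^3 - 23*n^2 + 3*n + 90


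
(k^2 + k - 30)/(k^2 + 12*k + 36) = (k - 5)/(k + 6)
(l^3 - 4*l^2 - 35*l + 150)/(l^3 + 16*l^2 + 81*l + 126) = (l^2 - 10*l + 25)/(l^2 + 10*l + 21)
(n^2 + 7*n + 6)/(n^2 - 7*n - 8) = (n + 6)/(n - 8)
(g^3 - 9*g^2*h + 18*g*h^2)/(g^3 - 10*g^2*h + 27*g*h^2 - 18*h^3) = g/(g - h)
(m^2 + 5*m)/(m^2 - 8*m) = (m + 5)/(m - 8)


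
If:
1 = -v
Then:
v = -1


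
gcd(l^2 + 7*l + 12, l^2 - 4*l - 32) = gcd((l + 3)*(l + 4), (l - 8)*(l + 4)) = l + 4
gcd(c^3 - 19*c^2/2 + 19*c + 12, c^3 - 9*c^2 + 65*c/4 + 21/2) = c^2 - 11*c/2 - 3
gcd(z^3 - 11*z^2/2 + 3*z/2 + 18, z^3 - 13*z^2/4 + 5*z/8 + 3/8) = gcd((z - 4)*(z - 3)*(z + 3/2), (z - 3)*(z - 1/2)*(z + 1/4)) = z - 3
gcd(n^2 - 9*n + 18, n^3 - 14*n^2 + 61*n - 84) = n - 3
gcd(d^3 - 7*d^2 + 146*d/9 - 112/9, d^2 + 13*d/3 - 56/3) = d - 8/3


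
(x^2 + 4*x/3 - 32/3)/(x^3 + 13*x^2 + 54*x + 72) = (x - 8/3)/(x^2 + 9*x + 18)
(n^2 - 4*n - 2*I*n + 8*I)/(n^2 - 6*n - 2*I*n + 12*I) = (n - 4)/(n - 6)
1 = 1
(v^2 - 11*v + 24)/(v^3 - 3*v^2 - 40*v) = (v - 3)/(v*(v + 5))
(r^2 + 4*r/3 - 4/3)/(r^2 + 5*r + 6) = (r - 2/3)/(r + 3)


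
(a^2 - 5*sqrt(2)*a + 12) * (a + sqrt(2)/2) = a^3 - 9*sqrt(2)*a^2/2 + 7*a + 6*sqrt(2)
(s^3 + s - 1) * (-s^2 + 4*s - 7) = -s^5 + 4*s^4 - 8*s^3 + 5*s^2 - 11*s + 7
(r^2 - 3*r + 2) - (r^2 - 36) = 38 - 3*r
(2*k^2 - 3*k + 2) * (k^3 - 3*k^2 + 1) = 2*k^5 - 9*k^4 + 11*k^3 - 4*k^2 - 3*k + 2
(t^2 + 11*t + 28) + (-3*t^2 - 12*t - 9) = -2*t^2 - t + 19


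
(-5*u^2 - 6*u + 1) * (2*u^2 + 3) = -10*u^4 - 12*u^3 - 13*u^2 - 18*u + 3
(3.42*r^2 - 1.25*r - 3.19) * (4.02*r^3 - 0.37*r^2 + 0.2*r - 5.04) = 13.7484*r^5 - 6.2904*r^4 - 11.6773*r^3 - 16.3065*r^2 + 5.662*r + 16.0776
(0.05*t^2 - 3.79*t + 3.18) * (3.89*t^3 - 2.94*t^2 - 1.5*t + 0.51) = 0.1945*t^5 - 14.8901*t^4 + 23.4378*t^3 - 3.6387*t^2 - 6.7029*t + 1.6218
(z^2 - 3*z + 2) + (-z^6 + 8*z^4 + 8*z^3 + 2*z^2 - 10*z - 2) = -z^6 + 8*z^4 + 8*z^3 + 3*z^2 - 13*z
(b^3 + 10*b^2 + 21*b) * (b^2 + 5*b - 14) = b^5 + 15*b^4 + 57*b^3 - 35*b^2 - 294*b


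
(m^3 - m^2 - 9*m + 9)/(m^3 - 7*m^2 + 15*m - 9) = (m + 3)/(m - 3)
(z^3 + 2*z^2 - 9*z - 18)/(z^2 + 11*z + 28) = (z^3 + 2*z^2 - 9*z - 18)/(z^2 + 11*z + 28)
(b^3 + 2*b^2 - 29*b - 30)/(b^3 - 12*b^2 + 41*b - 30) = (b^2 + 7*b + 6)/(b^2 - 7*b + 6)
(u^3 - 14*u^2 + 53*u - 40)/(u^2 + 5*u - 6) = (u^2 - 13*u + 40)/(u + 6)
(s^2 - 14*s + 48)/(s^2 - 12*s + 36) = (s - 8)/(s - 6)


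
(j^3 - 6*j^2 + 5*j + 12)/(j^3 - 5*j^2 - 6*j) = (j^2 - 7*j + 12)/(j*(j - 6))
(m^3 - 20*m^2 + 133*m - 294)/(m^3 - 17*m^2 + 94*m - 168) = (m - 7)/(m - 4)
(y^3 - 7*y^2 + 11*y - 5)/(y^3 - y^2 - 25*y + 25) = (y - 1)/(y + 5)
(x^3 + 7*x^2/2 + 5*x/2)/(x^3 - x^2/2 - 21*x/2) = (2*x^2 + 7*x + 5)/(2*x^2 - x - 21)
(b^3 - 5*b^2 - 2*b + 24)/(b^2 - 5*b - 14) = (b^2 - 7*b + 12)/(b - 7)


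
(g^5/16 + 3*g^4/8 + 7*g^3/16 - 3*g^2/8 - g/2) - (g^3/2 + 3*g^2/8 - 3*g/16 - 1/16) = g^5/16 + 3*g^4/8 - g^3/16 - 3*g^2/4 - 5*g/16 + 1/16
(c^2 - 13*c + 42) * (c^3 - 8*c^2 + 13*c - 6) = c^5 - 21*c^4 + 159*c^3 - 511*c^2 + 624*c - 252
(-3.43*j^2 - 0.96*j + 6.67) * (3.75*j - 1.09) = -12.8625*j^3 + 0.138700000000001*j^2 + 26.0589*j - 7.2703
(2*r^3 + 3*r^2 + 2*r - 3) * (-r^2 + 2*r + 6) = -2*r^5 + r^4 + 16*r^3 + 25*r^2 + 6*r - 18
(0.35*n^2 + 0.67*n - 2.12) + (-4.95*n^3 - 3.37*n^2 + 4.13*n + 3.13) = -4.95*n^3 - 3.02*n^2 + 4.8*n + 1.01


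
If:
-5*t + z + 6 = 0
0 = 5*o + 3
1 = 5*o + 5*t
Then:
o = -3/5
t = 4/5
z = -2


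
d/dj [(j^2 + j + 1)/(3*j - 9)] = (j^2 - 6*j - 4)/(3*(j^2 - 6*j + 9))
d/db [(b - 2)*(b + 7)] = 2*b + 5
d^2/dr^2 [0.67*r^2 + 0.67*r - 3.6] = 1.34000000000000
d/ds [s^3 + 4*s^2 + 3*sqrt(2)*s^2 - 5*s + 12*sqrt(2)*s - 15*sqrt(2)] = 3*s^2 + 8*s + 6*sqrt(2)*s - 5 + 12*sqrt(2)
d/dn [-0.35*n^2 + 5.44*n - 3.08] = 5.44 - 0.7*n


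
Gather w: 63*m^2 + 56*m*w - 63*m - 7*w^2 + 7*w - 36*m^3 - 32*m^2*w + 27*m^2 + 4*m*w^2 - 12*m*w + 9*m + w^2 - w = -36*m^3 + 90*m^2 - 54*m + w^2*(4*m - 6) + w*(-32*m^2 + 44*m + 6)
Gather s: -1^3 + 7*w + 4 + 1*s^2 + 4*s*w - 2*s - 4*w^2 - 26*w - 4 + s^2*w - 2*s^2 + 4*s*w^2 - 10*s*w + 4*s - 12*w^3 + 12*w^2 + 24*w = s^2*(w - 1) + s*(4*w^2 - 6*w + 2) - 12*w^3 + 8*w^2 + 5*w - 1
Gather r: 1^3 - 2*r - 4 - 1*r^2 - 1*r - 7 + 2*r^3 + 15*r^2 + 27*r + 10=2*r^3 + 14*r^2 + 24*r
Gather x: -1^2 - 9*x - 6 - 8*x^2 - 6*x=-8*x^2 - 15*x - 7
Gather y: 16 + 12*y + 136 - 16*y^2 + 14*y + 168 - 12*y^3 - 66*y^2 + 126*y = -12*y^3 - 82*y^2 + 152*y + 320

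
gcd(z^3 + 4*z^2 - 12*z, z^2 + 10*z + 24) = z + 6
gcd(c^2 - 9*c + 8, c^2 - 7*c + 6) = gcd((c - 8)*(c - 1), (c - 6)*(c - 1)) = c - 1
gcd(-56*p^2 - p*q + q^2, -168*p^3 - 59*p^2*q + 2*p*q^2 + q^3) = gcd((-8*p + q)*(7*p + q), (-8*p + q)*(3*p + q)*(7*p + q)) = 56*p^2 + p*q - q^2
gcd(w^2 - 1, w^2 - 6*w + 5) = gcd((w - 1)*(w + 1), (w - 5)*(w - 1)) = w - 1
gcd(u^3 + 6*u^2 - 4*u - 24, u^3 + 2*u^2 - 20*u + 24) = u^2 + 4*u - 12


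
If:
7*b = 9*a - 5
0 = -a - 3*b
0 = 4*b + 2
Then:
No Solution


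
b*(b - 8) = b^2 - 8*b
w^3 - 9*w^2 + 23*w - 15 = (w - 5)*(w - 3)*(w - 1)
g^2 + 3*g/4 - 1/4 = (g - 1/4)*(g + 1)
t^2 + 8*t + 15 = (t + 3)*(t + 5)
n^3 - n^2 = n^2*(n - 1)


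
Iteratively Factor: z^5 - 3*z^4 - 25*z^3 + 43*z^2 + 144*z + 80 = (z + 1)*(z^4 - 4*z^3 - 21*z^2 + 64*z + 80) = (z + 1)*(z + 4)*(z^3 - 8*z^2 + 11*z + 20) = (z + 1)^2*(z + 4)*(z^2 - 9*z + 20) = (z - 4)*(z + 1)^2*(z + 4)*(z - 5)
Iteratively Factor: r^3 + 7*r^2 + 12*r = (r + 4)*(r^2 + 3*r) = r*(r + 4)*(r + 3)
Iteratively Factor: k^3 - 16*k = (k)*(k^2 - 16) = k*(k - 4)*(k + 4)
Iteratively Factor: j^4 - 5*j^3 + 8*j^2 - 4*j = (j - 2)*(j^3 - 3*j^2 + 2*j) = (j - 2)*(j - 1)*(j^2 - 2*j) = (j - 2)^2*(j - 1)*(j)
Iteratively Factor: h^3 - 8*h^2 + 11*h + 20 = (h - 5)*(h^2 - 3*h - 4) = (h - 5)*(h - 4)*(h + 1)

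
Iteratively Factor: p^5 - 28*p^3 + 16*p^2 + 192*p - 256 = (p - 2)*(p^4 + 2*p^3 - 24*p^2 - 32*p + 128) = (p - 4)*(p - 2)*(p^3 + 6*p^2 - 32) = (p - 4)*(p - 2)*(p + 4)*(p^2 + 2*p - 8) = (p - 4)*(p - 2)^2*(p + 4)*(p + 4)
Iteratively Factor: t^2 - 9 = (t + 3)*(t - 3)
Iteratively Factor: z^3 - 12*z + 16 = (z + 4)*(z^2 - 4*z + 4) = (z - 2)*(z + 4)*(z - 2)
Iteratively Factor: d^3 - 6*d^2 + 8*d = (d)*(d^2 - 6*d + 8) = d*(d - 2)*(d - 4)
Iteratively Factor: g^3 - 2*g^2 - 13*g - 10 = (g - 5)*(g^2 + 3*g + 2) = (g - 5)*(g + 1)*(g + 2)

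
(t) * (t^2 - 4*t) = t^3 - 4*t^2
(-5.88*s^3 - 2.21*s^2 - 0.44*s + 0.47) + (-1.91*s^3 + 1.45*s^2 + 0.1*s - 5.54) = -7.79*s^3 - 0.76*s^2 - 0.34*s - 5.07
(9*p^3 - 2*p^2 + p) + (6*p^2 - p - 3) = 9*p^3 + 4*p^2 - 3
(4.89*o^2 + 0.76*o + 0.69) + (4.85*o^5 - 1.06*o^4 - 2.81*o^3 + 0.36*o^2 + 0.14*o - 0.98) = 4.85*o^5 - 1.06*o^4 - 2.81*o^3 + 5.25*o^2 + 0.9*o - 0.29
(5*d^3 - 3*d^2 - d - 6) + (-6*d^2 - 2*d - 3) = 5*d^3 - 9*d^2 - 3*d - 9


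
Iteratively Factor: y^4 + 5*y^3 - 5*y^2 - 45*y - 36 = (y + 3)*(y^3 + 2*y^2 - 11*y - 12) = (y - 3)*(y + 3)*(y^2 + 5*y + 4) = (y - 3)*(y + 1)*(y + 3)*(y + 4)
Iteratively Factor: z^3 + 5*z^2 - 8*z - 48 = (z - 3)*(z^2 + 8*z + 16) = (z - 3)*(z + 4)*(z + 4)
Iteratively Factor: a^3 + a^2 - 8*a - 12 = (a + 2)*(a^2 - a - 6) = (a + 2)^2*(a - 3)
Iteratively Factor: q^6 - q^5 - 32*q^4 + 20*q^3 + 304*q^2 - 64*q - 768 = (q + 4)*(q^5 - 5*q^4 - 12*q^3 + 68*q^2 + 32*q - 192) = (q - 4)*(q + 4)*(q^4 - q^3 - 16*q^2 + 4*q + 48) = (q - 4)^2*(q + 4)*(q^3 + 3*q^2 - 4*q - 12) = (q - 4)^2*(q - 2)*(q + 4)*(q^2 + 5*q + 6) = (q - 4)^2*(q - 2)*(q + 2)*(q + 4)*(q + 3)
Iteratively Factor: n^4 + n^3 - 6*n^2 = (n)*(n^3 + n^2 - 6*n) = n*(n - 2)*(n^2 + 3*n) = n*(n - 2)*(n + 3)*(n)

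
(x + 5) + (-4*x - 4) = 1 - 3*x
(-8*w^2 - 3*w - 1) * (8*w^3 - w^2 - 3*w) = -64*w^5 - 16*w^4 + 19*w^3 + 10*w^2 + 3*w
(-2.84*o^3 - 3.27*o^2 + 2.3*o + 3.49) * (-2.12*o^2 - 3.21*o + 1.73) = 6.0208*o^5 + 16.0488*o^4 + 0.707500000000001*o^3 - 20.4389*o^2 - 7.2239*o + 6.0377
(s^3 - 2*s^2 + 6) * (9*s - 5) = 9*s^4 - 23*s^3 + 10*s^2 + 54*s - 30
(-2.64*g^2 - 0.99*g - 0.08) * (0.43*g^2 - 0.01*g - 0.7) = -1.1352*g^4 - 0.3993*g^3 + 1.8235*g^2 + 0.6938*g + 0.056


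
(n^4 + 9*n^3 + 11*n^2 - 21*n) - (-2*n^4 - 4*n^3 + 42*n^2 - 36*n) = 3*n^4 + 13*n^3 - 31*n^2 + 15*n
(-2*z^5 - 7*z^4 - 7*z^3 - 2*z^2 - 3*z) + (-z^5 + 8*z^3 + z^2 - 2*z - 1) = -3*z^5 - 7*z^4 + z^3 - z^2 - 5*z - 1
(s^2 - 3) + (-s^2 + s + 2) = s - 1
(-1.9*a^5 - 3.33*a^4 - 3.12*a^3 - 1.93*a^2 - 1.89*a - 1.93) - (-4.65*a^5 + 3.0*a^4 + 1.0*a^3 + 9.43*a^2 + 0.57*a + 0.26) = 2.75*a^5 - 6.33*a^4 - 4.12*a^3 - 11.36*a^2 - 2.46*a - 2.19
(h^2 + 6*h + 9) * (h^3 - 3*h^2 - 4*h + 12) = h^5 + 3*h^4 - 13*h^3 - 39*h^2 + 36*h + 108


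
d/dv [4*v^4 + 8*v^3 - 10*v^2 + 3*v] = 16*v^3 + 24*v^2 - 20*v + 3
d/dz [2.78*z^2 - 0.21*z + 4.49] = 5.56*z - 0.21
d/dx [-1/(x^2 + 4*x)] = 2*(x + 2)/(x^2*(x + 4)^2)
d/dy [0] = 0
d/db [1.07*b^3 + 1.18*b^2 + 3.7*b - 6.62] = 3.21*b^2 + 2.36*b + 3.7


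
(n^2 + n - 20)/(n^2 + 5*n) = (n - 4)/n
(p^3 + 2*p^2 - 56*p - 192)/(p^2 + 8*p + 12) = (p^2 - 4*p - 32)/(p + 2)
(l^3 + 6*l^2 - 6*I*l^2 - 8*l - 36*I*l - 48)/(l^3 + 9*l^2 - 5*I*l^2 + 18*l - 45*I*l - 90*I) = (l^2 - 6*I*l - 8)/(l^2 + l*(3 - 5*I) - 15*I)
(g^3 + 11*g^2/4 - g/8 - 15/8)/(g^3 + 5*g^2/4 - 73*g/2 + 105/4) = (2*g^2 + 7*g + 5)/(2*(g^2 + 2*g - 35))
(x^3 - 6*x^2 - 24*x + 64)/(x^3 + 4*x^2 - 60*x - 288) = (x^2 + 2*x - 8)/(x^2 + 12*x + 36)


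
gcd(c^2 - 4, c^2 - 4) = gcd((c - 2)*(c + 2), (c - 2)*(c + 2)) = c^2 - 4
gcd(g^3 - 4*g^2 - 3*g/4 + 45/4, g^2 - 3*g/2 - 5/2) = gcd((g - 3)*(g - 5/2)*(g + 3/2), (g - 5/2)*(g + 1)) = g - 5/2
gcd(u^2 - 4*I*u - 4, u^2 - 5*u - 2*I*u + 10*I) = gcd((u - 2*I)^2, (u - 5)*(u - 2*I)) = u - 2*I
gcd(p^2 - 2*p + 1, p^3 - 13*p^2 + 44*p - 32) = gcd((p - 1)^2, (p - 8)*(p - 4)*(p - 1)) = p - 1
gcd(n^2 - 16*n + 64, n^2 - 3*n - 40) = n - 8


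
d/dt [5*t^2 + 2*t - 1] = 10*t + 2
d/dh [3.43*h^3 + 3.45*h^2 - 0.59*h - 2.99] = 10.29*h^2 + 6.9*h - 0.59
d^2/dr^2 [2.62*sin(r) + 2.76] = -2.62*sin(r)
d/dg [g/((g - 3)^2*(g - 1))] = (-g*(g - 3) - 2*g*(g - 1) + (g - 3)*(g - 1))/((g - 3)^3*(g - 1)^2)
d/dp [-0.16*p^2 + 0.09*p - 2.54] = 0.09 - 0.32*p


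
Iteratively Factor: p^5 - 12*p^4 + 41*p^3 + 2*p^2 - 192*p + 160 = (p - 5)*(p^4 - 7*p^3 + 6*p^2 + 32*p - 32) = (p - 5)*(p - 1)*(p^3 - 6*p^2 + 32) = (p - 5)*(p - 4)*(p - 1)*(p^2 - 2*p - 8) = (p - 5)*(p - 4)^2*(p - 1)*(p + 2)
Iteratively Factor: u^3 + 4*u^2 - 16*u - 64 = (u + 4)*(u^2 - 16) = (u - 4)*(u + 4)*(u + 4)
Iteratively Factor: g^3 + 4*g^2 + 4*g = (g + 2)*(g^2 + 2*g) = g*(g + 2)*(g + 2)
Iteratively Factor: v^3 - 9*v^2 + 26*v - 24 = (v - 2)*(v^2 - 7*v + 12) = (v - 4)*(v - 2)*(v - 3)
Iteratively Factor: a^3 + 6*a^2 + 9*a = (a)*(a^2 + 6*a + 9) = a*(a + 3)*(a + 3)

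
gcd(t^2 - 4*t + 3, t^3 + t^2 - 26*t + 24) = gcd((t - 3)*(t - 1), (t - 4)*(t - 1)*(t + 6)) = t - 1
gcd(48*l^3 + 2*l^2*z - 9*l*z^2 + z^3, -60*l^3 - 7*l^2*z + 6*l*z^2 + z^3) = -3*l + z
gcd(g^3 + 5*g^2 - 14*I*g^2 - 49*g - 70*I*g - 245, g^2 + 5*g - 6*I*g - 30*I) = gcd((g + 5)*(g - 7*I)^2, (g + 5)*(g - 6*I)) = g + 5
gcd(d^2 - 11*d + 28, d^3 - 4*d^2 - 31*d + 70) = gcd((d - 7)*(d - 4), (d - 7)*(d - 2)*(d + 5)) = d - 7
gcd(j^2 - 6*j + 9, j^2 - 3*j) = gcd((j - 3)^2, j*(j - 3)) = j - 3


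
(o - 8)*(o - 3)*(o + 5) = o^3 - 6*o^2 - 31*o + 120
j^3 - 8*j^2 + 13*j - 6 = (j - 6)*(j - 1)^2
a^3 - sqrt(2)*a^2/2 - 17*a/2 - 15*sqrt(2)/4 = (a - 5*sqrt(2)/2)*(a + sqrt(2)/2)*(a + 3*sqrt(2)/2)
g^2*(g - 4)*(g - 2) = g^4 - 6*g^3 + 8*g^2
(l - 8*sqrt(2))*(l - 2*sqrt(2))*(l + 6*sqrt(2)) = l^3 - 4*sqrt(2)*l^2 - 88*l + 192*sqrt(2)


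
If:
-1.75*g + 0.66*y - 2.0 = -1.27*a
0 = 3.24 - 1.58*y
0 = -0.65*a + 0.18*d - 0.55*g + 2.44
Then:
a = 1.37795275590551*g + 0.509119904315758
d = 8.03149606299213*g - 11.7170670121931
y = 2.05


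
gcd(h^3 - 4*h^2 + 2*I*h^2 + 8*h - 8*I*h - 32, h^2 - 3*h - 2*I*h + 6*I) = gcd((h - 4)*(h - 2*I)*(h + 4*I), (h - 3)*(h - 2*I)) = h - 2*I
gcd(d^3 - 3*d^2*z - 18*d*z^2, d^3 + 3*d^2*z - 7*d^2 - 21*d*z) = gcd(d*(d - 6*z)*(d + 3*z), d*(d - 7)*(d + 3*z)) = d^2 + 3*d*z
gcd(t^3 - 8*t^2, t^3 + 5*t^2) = t^2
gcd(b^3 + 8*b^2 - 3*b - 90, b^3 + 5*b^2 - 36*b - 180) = b^2 + 11*b + 30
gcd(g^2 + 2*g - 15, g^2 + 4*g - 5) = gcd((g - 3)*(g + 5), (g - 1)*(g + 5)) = g + 5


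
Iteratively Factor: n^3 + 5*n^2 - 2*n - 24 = (n - 2)*(n^2 + 7*n + 12) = (n - 2)*(n + 3)*(n + 4)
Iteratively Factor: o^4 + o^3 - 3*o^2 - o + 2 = (o + 1)*(o^3 - 3*o + 2) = (o - 1)*(o + 1)*(o^2 + o - 2) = (o - 1)*(o + 1)*(o + 2)*(o - 1)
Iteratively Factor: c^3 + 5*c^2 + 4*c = (c + 4)*(c^2 + c) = c*(c + 4)*(c + 1)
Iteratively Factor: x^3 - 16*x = (x + 4)*(x^2 - 4*x) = (x - 4)*(x + 4)*(x)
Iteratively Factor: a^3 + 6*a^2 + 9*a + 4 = (a + 1)*(a^2 + 5*a + 4) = (a + 1)*(a + 4)*(a + 1)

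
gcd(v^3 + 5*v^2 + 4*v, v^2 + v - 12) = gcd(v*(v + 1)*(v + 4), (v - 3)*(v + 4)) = v + 4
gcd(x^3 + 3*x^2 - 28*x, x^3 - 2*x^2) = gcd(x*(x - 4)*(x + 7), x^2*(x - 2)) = x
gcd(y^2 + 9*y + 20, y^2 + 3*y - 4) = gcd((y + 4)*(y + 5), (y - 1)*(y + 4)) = y + 4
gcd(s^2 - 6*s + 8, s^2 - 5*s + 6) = s - 2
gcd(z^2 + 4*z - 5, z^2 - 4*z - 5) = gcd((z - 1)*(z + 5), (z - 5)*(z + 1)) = 1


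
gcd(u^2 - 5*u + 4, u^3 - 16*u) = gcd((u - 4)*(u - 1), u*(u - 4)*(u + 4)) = u - 4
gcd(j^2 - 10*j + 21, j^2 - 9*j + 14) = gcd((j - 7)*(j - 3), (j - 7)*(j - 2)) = j - 7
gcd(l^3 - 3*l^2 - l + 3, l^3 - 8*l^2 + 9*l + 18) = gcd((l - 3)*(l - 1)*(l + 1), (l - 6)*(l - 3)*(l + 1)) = l^2 - 2*l - 3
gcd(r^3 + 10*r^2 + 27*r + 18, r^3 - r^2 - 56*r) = 1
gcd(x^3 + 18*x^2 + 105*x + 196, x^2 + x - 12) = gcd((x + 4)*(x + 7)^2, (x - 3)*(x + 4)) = x + 4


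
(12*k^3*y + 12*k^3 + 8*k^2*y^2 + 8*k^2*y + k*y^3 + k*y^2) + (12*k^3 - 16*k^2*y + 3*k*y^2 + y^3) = 12*k^3*y + 24*k^3 + 8*k^2*y^2 - 8*k^2*y + k*y^3 + 4*k*y^2 + y^3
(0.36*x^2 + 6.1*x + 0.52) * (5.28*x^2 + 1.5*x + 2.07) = 1.9008*x^4 + 32.748*x^3 + 12.6408*x^2 + 13.407*x + 1.0764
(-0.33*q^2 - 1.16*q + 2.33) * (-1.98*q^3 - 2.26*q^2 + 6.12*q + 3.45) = 0.6534*q^5 + 3.0426*q^4 - 4.0114*q^3 - 13.5035*q^2 + 10.2576*q + 8.0385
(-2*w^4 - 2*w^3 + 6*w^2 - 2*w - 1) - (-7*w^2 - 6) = -2*w^4 - 2*w^3 + 13*w^2 - 2*w + 5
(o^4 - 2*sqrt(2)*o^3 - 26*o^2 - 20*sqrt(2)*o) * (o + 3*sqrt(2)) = o^5 + sqrt(2)*o^4 - 38*o^3 - 98*sqrt(2)*o^2 - 120*o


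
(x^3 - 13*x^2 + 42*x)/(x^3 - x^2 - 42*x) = (x - 6)/(x + 6)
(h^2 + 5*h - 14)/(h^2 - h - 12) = (-h^2 - 5*h + 14)/(-h^2 + h + 12)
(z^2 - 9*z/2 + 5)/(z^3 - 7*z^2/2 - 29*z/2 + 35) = (2*z - 5)/(2*z^2 - 3*z - 35)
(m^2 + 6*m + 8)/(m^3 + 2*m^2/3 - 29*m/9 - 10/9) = 9*(m + 4)/(9*m^2 - 12*m - 5)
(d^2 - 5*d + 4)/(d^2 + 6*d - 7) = (d - 4)/(d + 7)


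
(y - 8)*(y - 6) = y^2 - 14*y + 48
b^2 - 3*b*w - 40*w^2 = (b - 8*w)*(b + 5*w)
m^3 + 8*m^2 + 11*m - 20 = (m - 1)*(m + 4)*(m + 5)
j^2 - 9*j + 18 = (j - 6)*(j - 3)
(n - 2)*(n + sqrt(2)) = n^2 - 2*n + sqrt(2)*n - 2*sqrt(2)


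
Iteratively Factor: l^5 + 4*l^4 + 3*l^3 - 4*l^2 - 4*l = (l - 1)*(l^4 + 5*l^3 + 8*l^2 + 4*l) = l*(l - 1)*(l^3 + 5*l^2 + 8*l + 4) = l*(l - 1)*(l + 2)*(l^2 + 3*l + 2) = l*(l - 1)*(l + 2)^2*(l + 1)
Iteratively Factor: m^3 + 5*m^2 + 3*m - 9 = (m - 1)*(m^2 + 6*m + 9) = (m - 1)*(m + 3)*(m + 3)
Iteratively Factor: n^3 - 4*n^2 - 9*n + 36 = (n - 4)*(n^2 - 9) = (n - 4)*(n + 3)*(n - 3)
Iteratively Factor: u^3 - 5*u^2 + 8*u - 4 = (u - 2)*(u^2 - 3*u + 2) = (u - 2)^2*(u - 1)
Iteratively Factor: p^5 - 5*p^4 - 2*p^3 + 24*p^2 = (p - 3)*(p^4 - 2*p^3 - 8*p^2) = p*(p - 3)*(p^3 - 2*p^2 - 8*p) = p*(p - 3)*(p + 2)*(p^2 - 4*p) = p^2*(p - 3)*(p + 2)*(p - 4)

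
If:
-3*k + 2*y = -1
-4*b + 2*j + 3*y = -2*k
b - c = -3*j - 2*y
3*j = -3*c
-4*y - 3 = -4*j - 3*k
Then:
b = -3/16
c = -35/128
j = 35/128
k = 1/32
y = -29/64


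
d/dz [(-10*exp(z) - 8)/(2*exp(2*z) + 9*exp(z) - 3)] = (20*exp(2*z) + 32*exp(z) + 102)*exp(z)/(4*exp(4*z) + 36*exp(3*z) + 69*exp(2*z) - 54*exp(z) + 9)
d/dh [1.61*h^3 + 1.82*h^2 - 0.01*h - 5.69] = 4.83*h^2 + 3.64*h - 0.01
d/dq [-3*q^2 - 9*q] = -6*q - 9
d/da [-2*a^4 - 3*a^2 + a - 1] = -8*a^3 - 6*a + 1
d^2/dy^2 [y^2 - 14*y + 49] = 2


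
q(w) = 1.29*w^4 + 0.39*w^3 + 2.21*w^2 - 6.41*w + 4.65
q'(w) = 5.16*w^3 + 1.17*w^2 + 4.42*w - 6.41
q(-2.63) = 91.42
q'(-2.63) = -103.81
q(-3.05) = 145.33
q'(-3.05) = -155.41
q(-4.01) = 374.30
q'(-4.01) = -338.04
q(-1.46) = 23.37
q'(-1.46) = -26.43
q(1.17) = 3.22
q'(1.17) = 8.63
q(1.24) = 3.89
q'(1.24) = 10.71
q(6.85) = 3030.01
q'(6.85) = 1737.29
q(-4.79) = 722.30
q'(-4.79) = -567.83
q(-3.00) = 137.73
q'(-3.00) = -148.46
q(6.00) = 1801.83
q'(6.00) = 1176.79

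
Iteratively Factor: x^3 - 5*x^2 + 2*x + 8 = (x - 2)*(x^2 - 3*x - 4) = (x - 4)*(x - 2)*(x + 1)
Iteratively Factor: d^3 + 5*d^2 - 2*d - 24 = (d + 3)*(d^2 + 2*d - 8) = (d + 3)*(d + 4)*(d - 2)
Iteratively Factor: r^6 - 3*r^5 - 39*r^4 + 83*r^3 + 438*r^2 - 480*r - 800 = (r + 4)*(r^5 - 7*r^4 - 11*r^3 + 127*r^2 - 70*r - 200) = (r - 2)*(r + 4)*(r^4 - 5*r^3 - 21*r^2 + 85*r + 100) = (r - 5)*(r - 2)*(r + 4)*(r^3 - 21*r - 20) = (r - 5)*(r - 2)*(r + 4)^2*(r^2 - 4*r - 5) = (r - 5)^2*(r - 2)*(r + 4)^2*(r + 1)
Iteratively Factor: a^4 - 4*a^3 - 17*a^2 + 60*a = (a - 3)*(a^3 - a^2 - 20*a) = a*(a - 3)*(a^2 - a - 20) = a*(a - 3)*(a + 4)*(a - 5)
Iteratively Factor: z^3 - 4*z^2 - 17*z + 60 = (z - 3)*(z^2 - z - 20) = (z - 5)*(z - 3)*(z + 4)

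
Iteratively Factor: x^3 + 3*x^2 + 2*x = (x)*(x^2 + 3*x + 2) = x*(x + 1)*(x + 2)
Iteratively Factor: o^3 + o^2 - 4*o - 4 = (o + 2)*(o^2 - o - 2) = (o + 1)*(o + 2)*(o - 2)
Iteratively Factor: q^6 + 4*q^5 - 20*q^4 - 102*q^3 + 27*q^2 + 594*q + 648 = (q - 4)*(q^5 + 8*q^4 + 12*q^3 - 54*q^2 - 189*q - 162) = (q - 4)*(q - 3)*(q^4 + 11*q^3 + 45*q^2 + 81*q + 54) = (q - 4)*(q - 3)*(q + 3)*(q^3 + 8*q^2 + 21*q + 18) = (q - 4)*(q - 3)*(q + 3)^2*(q^2 + 5*q + 6) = (q - 4)*(q - 3)*(q + 3)^3*(q + 2)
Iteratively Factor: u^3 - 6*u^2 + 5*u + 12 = (u + 1)*(u^2 - 7*u + 12) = (u - 4)*(u + 1)*(u - 3)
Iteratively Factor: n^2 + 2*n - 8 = (n - 2)*(n + 4)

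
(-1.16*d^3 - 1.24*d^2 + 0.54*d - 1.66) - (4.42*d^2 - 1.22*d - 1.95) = -1.16*d^3 - 5.66*d^2 + 1.76*d + 0.29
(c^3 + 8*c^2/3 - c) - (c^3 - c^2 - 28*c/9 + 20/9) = 11*c^2/3 + 19*c/9 - 20/9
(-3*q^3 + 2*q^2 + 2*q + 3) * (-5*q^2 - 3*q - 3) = 15*q^5 - q^4 - 7*q^3 - 27*q^2 - 15*q - 9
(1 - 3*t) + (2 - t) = 3 - 4*t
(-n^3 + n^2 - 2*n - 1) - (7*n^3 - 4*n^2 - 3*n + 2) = -8*n^3 + 5*n^2 + n - 3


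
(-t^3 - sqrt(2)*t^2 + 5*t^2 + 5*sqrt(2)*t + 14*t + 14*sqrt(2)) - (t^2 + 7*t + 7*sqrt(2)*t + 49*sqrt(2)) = -t^3 - sqrt(2)*t^2 + 4*t^2 - 2*sqrt(2)*t + 7*t - 35*sqrt(2)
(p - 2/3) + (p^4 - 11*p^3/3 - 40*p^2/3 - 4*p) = p^4 - 11*p^3/3 - 40*p^2/3 - 3*p - 2/3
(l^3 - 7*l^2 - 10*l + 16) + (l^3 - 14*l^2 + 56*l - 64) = 2*l^3 - 21*l^2 + 46*l - 48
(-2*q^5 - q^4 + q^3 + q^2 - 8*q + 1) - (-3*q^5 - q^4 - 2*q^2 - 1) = q^5 + q^3 + 3*q^2 - 8*q + 2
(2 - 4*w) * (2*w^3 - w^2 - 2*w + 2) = -8*w^4 + 8*w^3 + 6*w^2 - 12*w + 4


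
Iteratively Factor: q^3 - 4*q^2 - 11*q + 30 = (q + 3)*(q^2 - 7*q + 10) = (q - 5)*(q + 3)*(q - 2)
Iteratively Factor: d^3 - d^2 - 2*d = (d)*(d^2 - d - 2) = d*(d + 1)*(d - 2)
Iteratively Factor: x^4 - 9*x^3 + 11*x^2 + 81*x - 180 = (x + 3)*(x^3 - 12*x^2 + 47*x - 60) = (x - 5)*(x + 3)*(x^2 - 7*x + 12) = (x - 5)*(x - 3)*(x + 3)*(x - 4)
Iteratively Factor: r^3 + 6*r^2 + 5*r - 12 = (r + 4)*(r^2 + 2*r - 3) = (r + 3)*(r + 4)*(r - 1)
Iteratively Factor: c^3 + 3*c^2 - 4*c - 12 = (c + 3)*(c^2 - 4) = (c - 2)*(c + 3)*(c + 2)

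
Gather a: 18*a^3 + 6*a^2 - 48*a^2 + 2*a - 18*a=18*a^3 - 42*a^2 - 16*a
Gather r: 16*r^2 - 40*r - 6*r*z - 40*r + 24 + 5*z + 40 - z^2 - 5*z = 16*r^2 + r*(-6*z - 80) - z^2 + 64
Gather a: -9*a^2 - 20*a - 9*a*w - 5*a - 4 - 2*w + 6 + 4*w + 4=-9*a^2 + a*(-9*w - 25) + 2*w + 6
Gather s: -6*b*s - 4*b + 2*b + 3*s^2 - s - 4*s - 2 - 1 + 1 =-2*b + 3*s^2 + s*(-6*b - 5) - 2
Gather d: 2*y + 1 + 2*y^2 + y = 2*y^2 + 3*y + 1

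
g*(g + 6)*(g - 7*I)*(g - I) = g^4 + 6*g^3 - 8*I*g^3 - 7*g^2 - 48*I*g^2 - 42*g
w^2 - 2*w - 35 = (w - 7)*(w + 5)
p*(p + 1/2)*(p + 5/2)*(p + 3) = p^4 + 6*p^3 + 41*p^2/4 + 15*p/4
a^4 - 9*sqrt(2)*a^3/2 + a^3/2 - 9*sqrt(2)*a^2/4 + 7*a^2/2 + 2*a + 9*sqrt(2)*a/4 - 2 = (a - 1/2)*(a + 1)*(a - 4*sqrt(2))*(a - sqrt(2)/2)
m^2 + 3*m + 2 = (m + 1)*(m + 2)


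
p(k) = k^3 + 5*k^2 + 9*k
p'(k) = 3*k^2 + 10*k + 9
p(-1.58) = -5.68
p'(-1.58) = 0.69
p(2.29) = 58.84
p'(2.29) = 47.63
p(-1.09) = -5.16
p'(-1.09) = 1.66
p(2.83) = 88.18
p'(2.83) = 61.33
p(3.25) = 116.39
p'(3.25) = 73.19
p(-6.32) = -109.60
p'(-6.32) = 65.63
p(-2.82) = -8.04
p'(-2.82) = 4.66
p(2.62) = 75.89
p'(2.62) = 55.79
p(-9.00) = -405.00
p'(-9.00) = 162.00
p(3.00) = 99.00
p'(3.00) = 66.00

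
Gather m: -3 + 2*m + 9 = 2*m + 6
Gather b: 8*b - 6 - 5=8*b - 11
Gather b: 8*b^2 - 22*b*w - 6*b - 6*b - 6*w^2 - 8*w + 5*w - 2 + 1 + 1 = 8*b^2 + b*(-22*w - 12) - 6*w^2 - 3*w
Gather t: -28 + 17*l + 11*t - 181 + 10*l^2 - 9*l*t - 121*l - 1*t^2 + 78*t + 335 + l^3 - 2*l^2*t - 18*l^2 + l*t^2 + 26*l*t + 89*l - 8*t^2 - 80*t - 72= l^3 - 8*l^2 - 15*l + t^2*(l - 9) + t*(-2*l^2 + 17*l + 9) + 54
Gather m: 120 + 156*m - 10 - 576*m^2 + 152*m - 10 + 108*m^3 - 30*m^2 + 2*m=108*m^3 - 606*m^2 + 310*m + 100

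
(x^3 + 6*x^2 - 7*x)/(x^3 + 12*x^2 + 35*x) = (x - 1)/(x + 5)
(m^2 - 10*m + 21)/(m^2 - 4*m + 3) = (m - 7)/(m - 1)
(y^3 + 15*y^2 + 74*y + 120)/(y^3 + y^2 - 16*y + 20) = (y^2 + 10*y + 24)/(y^2 - 4*y + 4)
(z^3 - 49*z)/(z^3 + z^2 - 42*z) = (z - 7)/(z - 6)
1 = 1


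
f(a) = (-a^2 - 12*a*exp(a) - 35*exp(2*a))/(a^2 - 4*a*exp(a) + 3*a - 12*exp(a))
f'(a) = (-a^2 - 12*a*exp(a) - 35*exp(2*a))*(4*a*exp(a) - 2*a + 16*exp(a) - 3)/(a^2 - 4*a*exp(a) + 3*a - 12*exp(a))^2 + (-12*a*exp(a) - 2*a - 70*exp(2*a) - 12*exp(a))/(a^2 - 4*a*exp(a) + 3*a - 12*exp(a))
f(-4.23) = -3.25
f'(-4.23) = -1.65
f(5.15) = 188.43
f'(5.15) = 162.62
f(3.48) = 46.71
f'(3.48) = 37.38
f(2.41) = 20.48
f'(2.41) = 15.15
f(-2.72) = 6.46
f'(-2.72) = -29.27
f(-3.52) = -5.90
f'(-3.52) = -8.62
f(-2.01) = 0.57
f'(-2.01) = -2.21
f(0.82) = 6.45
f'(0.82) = 5.06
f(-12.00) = -1.33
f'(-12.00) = -0.04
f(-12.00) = -1.33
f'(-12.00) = -0.04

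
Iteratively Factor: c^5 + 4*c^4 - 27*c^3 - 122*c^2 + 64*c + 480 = (c + 4)*(c^4 - 27*c^2 - 14*c + 120) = (c - 2)*(c + 4)*(c^3 + 2*c^2 - 23*c - 60) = (c - 2)*(c + 3)*(c + 4)*(c^2 - c - 20) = (c - 2)*(c + 3)*(c + 4)^2*(c - 5)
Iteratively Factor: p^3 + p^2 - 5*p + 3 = (p - 1)*(p^2 + 2*p - 3) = (p - 1)*(p + 3)*(p - 1)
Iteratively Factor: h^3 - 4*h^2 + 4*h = (h - 2)*(h^2 - 2*h) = h*(h - 2)*(h - 2)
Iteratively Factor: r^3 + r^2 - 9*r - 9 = (r - 3)*(r^2 + 4*r + 3) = (r - 3)*(r + 1)*(r + 3)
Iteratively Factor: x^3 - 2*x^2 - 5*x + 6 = (x - 3)*(x^2 + x - 2) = (x - 3)*(x + 2)*(x - 1)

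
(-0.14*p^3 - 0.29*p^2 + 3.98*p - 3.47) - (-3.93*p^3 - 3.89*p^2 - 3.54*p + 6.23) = 3.79*p^3 + 3.6*p^2 + 7.52*p - 9.7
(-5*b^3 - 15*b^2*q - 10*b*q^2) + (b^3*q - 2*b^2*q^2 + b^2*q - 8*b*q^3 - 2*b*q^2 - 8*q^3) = b^3*q - 5*b^3 - 2*b^2*q^2 - 14*b^2*q - 8*b*q^3 - 12*b*q^2 - 8*q^3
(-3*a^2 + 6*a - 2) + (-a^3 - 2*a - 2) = -a^3 - 3*a^2 + 4*a - 4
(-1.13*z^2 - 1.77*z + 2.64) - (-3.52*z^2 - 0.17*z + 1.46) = 2.39*z^2 - 1.6*z + 1.18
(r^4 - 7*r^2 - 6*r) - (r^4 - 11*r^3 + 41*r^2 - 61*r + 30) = 11*r^3 - 48*r^2 + 55*r - 30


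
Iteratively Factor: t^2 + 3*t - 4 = (t - 1)*(t + 4)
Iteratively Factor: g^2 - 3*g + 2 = (g - 1)*(g - 2)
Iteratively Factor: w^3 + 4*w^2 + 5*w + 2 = (w + 2)*(w^2 + 2*w + 1) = (w + 1)*(w + 2)*(w + 1)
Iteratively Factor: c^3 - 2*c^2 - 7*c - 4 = (c + 1)*(c^2 - 3*c - 4) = (c + 1)^2*(c - 4)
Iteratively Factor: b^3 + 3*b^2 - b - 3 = (b - 1)*(b^2 + 4*b + 3) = (b - 1)*(b + 1)*(b + 3)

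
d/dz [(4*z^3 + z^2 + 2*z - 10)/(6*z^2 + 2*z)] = (12*z^4 + 8*z^3 - 5*z^2 + 60*z + 10)/(2*z^2*(9*z^2 + 6*z + 1))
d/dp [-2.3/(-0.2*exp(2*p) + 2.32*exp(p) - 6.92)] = (5.336 - 0.92*exp(p))*exp(p)/(0.2*exp(2*p) - 2.32*exp(p) + 6.92)^2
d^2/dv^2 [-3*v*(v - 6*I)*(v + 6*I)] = -18*v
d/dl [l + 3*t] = 1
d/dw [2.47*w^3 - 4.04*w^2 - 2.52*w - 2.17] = 7.41*w^2 - 8.08*w - 2.52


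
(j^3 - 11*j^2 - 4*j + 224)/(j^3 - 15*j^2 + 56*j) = (j + 4)/j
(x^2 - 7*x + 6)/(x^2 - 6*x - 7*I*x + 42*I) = (x - 1)/(x - 7*I)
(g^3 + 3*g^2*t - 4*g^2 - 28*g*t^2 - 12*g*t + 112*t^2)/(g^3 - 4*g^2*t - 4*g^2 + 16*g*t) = (g + 7*t)/g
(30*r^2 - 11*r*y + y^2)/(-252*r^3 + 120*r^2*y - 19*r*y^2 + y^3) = (-5*r + y)/(42*r^2 - 13*r*y + y^2)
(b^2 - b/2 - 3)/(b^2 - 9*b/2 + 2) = (2*b^2 - b - 6)/(2*b^2 - 9*b + 4)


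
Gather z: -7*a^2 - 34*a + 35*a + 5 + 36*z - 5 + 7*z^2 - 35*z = -7*a^2 + a + 7*z^2 + z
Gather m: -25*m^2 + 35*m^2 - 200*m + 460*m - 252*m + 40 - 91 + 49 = 10*m^2 + 8*m - 2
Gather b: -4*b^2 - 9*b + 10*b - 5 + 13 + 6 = -4*b^2 + b + 14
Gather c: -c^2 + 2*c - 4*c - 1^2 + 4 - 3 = -c^2 - 2*c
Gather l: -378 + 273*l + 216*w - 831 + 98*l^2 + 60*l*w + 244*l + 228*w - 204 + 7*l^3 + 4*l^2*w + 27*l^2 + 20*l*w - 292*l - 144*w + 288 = 7*l^3 + l^2*(4*w + 125) + l*(80*w + 225) + 300*w - 1125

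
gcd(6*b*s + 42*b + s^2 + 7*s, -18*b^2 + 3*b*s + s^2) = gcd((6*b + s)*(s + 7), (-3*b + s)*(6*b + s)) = 6*b + s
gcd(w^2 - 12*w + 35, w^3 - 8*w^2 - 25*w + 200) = w - 5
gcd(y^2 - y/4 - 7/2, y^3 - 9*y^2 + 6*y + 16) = y - 2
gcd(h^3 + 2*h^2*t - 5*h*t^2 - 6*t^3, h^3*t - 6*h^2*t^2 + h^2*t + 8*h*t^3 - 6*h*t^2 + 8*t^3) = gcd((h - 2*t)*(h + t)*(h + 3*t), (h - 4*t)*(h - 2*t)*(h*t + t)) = -h + 2*t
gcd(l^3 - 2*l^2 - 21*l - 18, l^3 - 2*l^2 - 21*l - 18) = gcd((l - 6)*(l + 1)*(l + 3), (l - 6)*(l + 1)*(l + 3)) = l^3 - 2*l^2 - 21*l - 18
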